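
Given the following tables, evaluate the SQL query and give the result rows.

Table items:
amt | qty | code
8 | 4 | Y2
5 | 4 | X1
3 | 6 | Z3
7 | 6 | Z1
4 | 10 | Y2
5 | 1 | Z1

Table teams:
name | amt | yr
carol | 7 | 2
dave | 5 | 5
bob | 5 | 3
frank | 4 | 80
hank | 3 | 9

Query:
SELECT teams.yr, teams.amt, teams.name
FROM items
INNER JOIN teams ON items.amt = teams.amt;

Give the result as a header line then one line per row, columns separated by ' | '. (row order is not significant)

== RESULT ==
teams.yr | teams.amt | teams.name
5 | 5 | dave
3 | 5 | bob
9 | 3 | hank
2 | 7 | carol
80 | 4 | frank
5 | 5 | dave
3 | 5 | bob

Derivation:
After JOIN teams (7 rows):
items.amt | items.qty | items.code | teams.name | teams.amt | teams.yr
5 | 4 | X1 | dave | 5 | 5
5 | 4 | X1 | bob | 5 | 3
3 | 6 | Z3 | hank | 3 | 9
7 | 6 | Z1 | carol | 7 | 2
4 | 10 | Y2 | frank | 4 | 80
5 | 1 | Z1 | dave | 5 | 5
5 | 1 | Z1 | bob | 5 | 3
After SELECT (7 rows):
teams.yr | teams.amt | teams.name
5 | 5 | dave
3 | 5 | bob
9 | 3 | hank
2 | 7 | carol
80 | 4 | frank
5 | 5 | dave
3 | 5 | bob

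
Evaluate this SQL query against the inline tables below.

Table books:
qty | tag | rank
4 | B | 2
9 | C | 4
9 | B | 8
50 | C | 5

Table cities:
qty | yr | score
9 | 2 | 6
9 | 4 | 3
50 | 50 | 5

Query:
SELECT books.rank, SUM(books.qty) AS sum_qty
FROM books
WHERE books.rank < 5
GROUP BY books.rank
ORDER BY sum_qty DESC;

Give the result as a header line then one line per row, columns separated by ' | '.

== RESULT ==
books.rank | sum_qty
4 | 9
2 | 4

Derivation:
After WHERE (2 rows):
books.qty | books.tag | books.rank
4 | B | 2
9 | C | 4
After GROUP BY (2 rows):
books.rank | sum_qty
2 | 4
4 | 9
After ORDER BY (2 rows):
books.rank | sum_qty
4 | 9
2 | 4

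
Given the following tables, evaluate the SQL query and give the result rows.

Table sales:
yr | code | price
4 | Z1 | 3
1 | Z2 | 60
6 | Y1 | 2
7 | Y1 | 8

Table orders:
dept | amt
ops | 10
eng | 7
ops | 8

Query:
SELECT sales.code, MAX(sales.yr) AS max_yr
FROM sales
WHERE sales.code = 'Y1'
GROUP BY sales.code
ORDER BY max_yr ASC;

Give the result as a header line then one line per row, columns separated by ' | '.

== RESULT ==
sales.code | max_yr
Y1 | 7

Derivation:
After WHERE (2 rows):
sales.yr | sales.code | sales.price
6 | Y1 | 2
7 | Y1 | 8
After GROUP BY (1 rows):
sales.code | max_yr
Y1 | 7
After ORDER BY (1 rows):
sales.code | max_yr
Y1 | 7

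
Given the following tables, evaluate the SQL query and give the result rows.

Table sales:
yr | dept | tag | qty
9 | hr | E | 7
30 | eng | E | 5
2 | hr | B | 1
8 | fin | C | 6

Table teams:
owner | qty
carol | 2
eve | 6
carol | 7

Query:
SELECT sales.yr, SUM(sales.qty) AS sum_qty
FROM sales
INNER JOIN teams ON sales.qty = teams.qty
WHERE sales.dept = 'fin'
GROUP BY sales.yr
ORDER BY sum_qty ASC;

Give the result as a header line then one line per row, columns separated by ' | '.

After JOIN teams (2 rows):
sales.yr | sales.dept | sales.tag | sales.qty | teams.owner | teams.qty
9 | hr | E | 7 | carol | 7
8 | fin | C | 6 | eve | 6
After WHERE (1 rows):
sales.yr | sales.dept | sales.tag | sales.qty | teams.owner | teams.qty
8 | fin | C | 6 | eve | 6
After GROUP BY (1 rows):
sales.yr | sum_qty
8 | 6
After ORDER BY (1 rows):
sales.yr | sum_qty
8 | 6

== RESULT ==
sales.yr | sum_qty
8 | 6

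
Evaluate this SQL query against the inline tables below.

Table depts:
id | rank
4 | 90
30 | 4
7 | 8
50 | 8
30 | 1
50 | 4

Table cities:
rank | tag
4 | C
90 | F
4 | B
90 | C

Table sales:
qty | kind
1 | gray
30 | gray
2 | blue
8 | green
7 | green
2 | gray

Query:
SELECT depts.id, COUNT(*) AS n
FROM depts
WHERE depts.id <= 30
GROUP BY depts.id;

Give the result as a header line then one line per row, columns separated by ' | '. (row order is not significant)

== RESULT ==
depts.id | n
4 | 1
30 | 2
7 | 1

Derivation:
After WHERE (4 rows):
depts.id | depts.rank
4 | 90
30 | 4
7 | 8
30 | 1
After GROUP BY (3 rows):
depts.id | n
4 | 1
30 | 2
7 | 1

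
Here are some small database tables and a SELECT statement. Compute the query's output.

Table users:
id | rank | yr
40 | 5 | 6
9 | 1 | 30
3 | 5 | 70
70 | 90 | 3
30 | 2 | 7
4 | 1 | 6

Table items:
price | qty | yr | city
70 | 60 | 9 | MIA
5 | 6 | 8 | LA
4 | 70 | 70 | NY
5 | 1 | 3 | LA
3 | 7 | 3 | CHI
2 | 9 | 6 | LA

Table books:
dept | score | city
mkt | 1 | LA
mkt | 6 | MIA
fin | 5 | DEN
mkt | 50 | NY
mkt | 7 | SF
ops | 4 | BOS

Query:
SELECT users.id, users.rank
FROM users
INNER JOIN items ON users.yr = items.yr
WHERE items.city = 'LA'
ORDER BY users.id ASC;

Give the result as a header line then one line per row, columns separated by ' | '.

After JOIN items (5 rows):
users.id | users.rank | users.yr | items.price | items.qty | items.yr | items.city
40 | 5 | 6 | 2 | 9 | 6 | LA
3 | 5 | 70 | 4 | 70 | 70 | NY
70 | 90 | 3 | 5 | 1 | 3 | LA
70 | 90 | 3 | 3 | 7 | 3 | CHI
4 | 1 | 6 | 2 | 9 | 6 | LA
After WHERE (3 rows):
users.id | users.rank | users.yr | items.price | items.qty | items.yr | items.city
40 | 5 | 6 | 2 | 9 | 6 | LA
70 | 90 | 3 | 5 | 1 | 3 | LA
4 | 1 | 6 | 2 | 9 | 6 | LA
After SELECT (3 rows):
users.id | users.rank
40 | 5
70 | 90
4 | 1
After ORDER BY (3 rows):
users.id | users.rank
4 | 1
40 | 5
70 | 90

== RESULT ==
users.id | users.rank
4 | 1
40 | 5
70 | 90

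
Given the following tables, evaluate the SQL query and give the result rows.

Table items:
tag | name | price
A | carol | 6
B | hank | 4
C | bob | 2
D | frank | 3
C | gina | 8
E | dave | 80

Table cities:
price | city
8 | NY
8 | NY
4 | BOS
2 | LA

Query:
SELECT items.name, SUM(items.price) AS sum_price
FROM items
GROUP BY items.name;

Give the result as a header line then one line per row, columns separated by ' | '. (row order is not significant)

== RESULT ==
items.name | sum_price
carol | 6
hank | 4
bob | 2
frank | 3
gina | 8
dave | 80

Derivation:
After GROUP BY (6 rows):
items.name | sum_price
carol | 6
hank | 4
bob | 2
frank | 3
gina | 8
dave | 80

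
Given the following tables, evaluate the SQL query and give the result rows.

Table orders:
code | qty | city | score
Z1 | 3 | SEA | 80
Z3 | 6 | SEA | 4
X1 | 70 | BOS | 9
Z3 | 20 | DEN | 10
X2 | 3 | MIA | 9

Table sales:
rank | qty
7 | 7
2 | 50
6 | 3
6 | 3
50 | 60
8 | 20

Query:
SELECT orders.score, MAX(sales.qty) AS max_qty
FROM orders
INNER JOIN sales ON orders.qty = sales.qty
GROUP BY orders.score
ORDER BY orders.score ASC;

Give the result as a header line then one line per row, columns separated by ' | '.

After JOIN sales (5 rows):
orders.code | orders.qty | orders.city | orders.score | sales.rank | sales.qty
Z1 | 3 | SEA | 80 | 6 | 3
Z1 | 3 | SEA | 80 | 6 | 3
Z3 | 20 | DEN | 10 | 8 | 20
X2 | 3 | MIA | 9 | 6 | 3
X2 | 3 | MIA | 9 | 6 | 3
After GROUP BY (3 rows):
orders.score | max_qty
80 | 3
10 | 20
9 | 3
After ORDER BY (3 rows):
orders.score | max_qty
9 | 3
10 | 20
80 | 3

== RESULT ==
orders.score | max_qty
9 | 3
10 | 20
80 | 3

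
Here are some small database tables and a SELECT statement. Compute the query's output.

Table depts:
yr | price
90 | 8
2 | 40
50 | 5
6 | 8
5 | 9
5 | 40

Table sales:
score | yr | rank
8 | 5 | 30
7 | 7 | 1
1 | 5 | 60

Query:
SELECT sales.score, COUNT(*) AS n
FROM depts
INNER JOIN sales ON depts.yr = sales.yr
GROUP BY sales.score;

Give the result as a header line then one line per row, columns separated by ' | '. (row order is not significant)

== RESULT ==
sales.score | n
8 | 2
1 | 2

Derivation:
After JOIN sales (4 rows):
depts.yr | depts.price | sales.score | sales.yr | sales.rank
5 | 9 | 8 | 5 | 30
5 | 9 | 1 | 5 | 60
5 | 40 | 8 | 5 | 30
5 | 40 | 1 | 5 | 60
After GROUP BY (2 rows):
sales.score | n
8 | 2
1 | 2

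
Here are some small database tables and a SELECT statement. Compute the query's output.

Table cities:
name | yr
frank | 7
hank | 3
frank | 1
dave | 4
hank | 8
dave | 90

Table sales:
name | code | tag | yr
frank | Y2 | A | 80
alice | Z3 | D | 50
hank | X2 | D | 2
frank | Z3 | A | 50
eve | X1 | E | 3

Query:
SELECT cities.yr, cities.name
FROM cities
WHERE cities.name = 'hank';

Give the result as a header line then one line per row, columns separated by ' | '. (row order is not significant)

== RESULT ==
cities.yr | cities.name
3 | hank
8 | hank

Derivation:
After WHERE (2 rows):
cities.name | cities.yr
hank | 3
hank | 8
After SELECT (2 rows):
cities.yr | cities.name
3 | hank
8 | hank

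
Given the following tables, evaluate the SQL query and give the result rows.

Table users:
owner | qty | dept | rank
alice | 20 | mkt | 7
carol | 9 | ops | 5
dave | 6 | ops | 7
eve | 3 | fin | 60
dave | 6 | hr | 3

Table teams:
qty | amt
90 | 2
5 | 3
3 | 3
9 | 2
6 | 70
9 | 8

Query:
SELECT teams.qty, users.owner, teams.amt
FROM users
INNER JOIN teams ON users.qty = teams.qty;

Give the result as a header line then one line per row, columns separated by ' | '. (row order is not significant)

== RESULT ==
teams.qty | users.owner | teams.amt
9 | carol | 2
9 | carol | 8
6 | dave | 70
3 | eve | 3
6 | dave | 70

Derivation:
After JOIN teams (5 rows):
users.owner | users.qty | users.dept | users.rank | teams.qty | teams.amt
carol | 9 | ops | 5 | 9 | 2
carol | 9 | ops | 5 | 9 | 8
dave | 6 | ops | 7 | 6 | 70
eve | 3 | fin | 60 | 3 | 3
dave | 6 | hr | 3 | 6 | 70
After SELECT (5 rows):
teams.qty | users.owner | teams.amt
9 | carol | 2
9 | carol | 8
6 | dave | 70
3 | eve | 3
6 | dave | 70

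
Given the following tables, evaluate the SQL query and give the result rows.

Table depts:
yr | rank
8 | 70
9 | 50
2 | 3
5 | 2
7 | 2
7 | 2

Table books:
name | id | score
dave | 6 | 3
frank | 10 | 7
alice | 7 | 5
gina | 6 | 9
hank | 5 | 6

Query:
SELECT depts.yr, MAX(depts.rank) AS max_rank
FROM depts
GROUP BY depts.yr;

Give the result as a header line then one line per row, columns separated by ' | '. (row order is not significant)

== RESULT ==
depts.yr | max_rank
8 | 70
9 | 50
2 | 3
5 | 2
7 | 2

Derivation:
After GROUP BY (5 rows):
depts.yr | max_rank
8 | 70
9 | 50
2 | 3
5 | 2
7 | 2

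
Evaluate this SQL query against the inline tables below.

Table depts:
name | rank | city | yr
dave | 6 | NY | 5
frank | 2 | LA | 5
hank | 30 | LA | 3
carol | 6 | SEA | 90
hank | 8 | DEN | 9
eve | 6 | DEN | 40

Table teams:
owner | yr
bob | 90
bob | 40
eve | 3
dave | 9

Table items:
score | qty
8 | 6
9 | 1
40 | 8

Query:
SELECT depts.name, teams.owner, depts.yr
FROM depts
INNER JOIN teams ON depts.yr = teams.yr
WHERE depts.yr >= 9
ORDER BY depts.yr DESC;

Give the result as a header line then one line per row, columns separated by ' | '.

== RESULT ==
depts.name | teams.owner | depts.yr
carol | bob | 90
eve | bob | 40
hank | dave | 9

Derivation:
After JOIN teams (4 rows):
depts.name | depts.rank | depts.city | depts.yr | teams.owner | teams.yr
hank | 30 | LA | 3 | eve | 3
carol | 6 | SEA | 90 | bob | 90
hank | 8 | DEN | 9 | dave | 9
eve | 6 | DEN | 40 | bob | 40
After WHERE (3 rows):
depts.name | depts.rank | depts.city | depts.yr | teams.owner | teams.yr
carol | 6 | SEA | 90 | bob | 90
hank | 8 | DEN | 9 | dave | 9
eve | 6 | DEN | 40 | bob | 40
After SELECT (3 rows):
depts.name | teams.owner | depts.yr
carol | bob | 90
hank | dave | 9
eve | bob | 40
After ORDER BY (3 rows):
depts.name | teams.owner | depts.yr
carol | bob | 90
eve | bob | 40
hank | dave | 9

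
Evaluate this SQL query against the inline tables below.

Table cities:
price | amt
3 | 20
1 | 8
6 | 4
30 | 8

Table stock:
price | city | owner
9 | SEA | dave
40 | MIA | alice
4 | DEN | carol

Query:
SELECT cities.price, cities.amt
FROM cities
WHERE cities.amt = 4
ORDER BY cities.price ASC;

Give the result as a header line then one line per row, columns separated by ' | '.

After WHERE (1 rows):
cities.price | cities.amt
6 | 4
After SELECT (1 rows):
cities.price | cities.amt
6 | 4
After ORDER BY (1 rows):
cities.price | cities.amt
6 | 4

== RESULT ==
cities.price | cities.amt
6 | 4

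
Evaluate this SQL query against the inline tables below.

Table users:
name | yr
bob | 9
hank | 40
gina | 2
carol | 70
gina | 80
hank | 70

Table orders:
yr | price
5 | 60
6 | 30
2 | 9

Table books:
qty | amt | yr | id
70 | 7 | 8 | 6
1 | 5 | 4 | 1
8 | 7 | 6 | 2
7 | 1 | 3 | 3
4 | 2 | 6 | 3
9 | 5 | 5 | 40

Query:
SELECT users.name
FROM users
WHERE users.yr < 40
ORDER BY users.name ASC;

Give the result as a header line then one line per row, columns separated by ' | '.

After WHERE (2 rows):
users.name | users.yr
bob | 9
gina | 2
After SELECT (2 rows):
users.name
bob
gina
After ORDER BY (2 rows):
users.name
bob
gina

== RESULT ==
users.name
bob
gina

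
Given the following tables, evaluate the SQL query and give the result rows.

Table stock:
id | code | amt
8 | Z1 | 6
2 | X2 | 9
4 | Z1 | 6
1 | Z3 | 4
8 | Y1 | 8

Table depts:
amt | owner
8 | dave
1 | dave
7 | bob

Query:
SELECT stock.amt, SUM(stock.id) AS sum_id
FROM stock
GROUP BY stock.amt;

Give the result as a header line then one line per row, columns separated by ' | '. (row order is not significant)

== RESULT ==
stock.amt | sum_id
6 | 12
9 | 2
4 | 1
8 | 8

Derivation:
After GROUP BY (4 rows):
stock.amt | sum_id
6 | 12
9 | 2
4 | 1
8 | 8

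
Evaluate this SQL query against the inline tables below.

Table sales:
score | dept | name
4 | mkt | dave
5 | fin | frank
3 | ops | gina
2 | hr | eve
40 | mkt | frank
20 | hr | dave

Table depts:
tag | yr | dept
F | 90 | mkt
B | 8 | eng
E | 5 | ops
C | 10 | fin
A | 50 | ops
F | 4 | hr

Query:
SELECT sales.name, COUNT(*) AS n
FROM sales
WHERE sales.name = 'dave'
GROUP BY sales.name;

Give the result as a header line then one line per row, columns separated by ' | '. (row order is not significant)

After WHERE (2 rows):
sales.score | sales.dept | sales.name
4 | mkt | dave
20 | hr | dave
After GROUP BY (1 rows):
sales.name | n
dave | 2

== RESULT ==
sales.name | n
dave | 2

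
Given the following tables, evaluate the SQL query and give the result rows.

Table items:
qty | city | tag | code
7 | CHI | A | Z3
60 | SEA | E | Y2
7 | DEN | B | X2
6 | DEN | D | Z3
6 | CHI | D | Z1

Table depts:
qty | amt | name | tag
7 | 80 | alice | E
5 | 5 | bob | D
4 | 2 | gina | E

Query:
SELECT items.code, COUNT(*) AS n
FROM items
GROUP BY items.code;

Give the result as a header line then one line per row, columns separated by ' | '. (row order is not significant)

After GROUP BY (4 rows):
items.code | n
Z3 | 2
Y2 | 1
X2 | 1
Z1 | 1

== RESULT ==
items.code | n
Z3 | 2
Y2 | 1
X2 | 1
Z1 | 1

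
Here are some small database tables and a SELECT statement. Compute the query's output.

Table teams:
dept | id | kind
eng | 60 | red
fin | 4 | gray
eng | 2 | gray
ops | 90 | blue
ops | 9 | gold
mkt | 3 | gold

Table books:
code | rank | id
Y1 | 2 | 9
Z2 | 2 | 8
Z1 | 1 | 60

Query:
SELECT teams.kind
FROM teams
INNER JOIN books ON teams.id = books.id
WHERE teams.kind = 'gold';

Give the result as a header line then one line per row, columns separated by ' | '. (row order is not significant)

== RESULT ==
teams.kind
gold

Derivation:
After JOIN books (2 rows):
teams.dept | teams.id | teams.kind | books.code | books.rank | books.id
eng | 60 | red | Z1 | 1 | 60
ops | 9 | gold | Y1 | 2 | 9
After WHERE (1 rows):
teams.dept | teams.id | teams.kind | books.code | books.rank | books.id
ops | 9 | gold | Y1 | 2 | 9
After SELECT (1 rows):
teams.kind
gold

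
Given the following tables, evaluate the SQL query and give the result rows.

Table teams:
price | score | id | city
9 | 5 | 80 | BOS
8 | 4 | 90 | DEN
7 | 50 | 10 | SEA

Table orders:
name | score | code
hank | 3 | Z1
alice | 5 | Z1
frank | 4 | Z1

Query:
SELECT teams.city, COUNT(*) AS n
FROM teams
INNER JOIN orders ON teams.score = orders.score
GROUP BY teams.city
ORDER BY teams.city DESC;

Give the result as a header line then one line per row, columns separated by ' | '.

== RESULT ==
teams.city | n
DEN | 1
BOS | 1

Derivation:
After JOIN orders (2 rows):
teams.price | teams.score | teams.id | teams.city | orders.name | orders.score | orders.code
9 | 5 | 80 | BOS | alice | 5 | Z1
8 | 4 | 90 | DEN | frank | 4 | Z1
After GROUP BY (2 rows):
teams.city | n
BOS | 1
DEN | 1
After ORDER BY (2 rows):
teams.city | n
DEN | 1
BOS | 1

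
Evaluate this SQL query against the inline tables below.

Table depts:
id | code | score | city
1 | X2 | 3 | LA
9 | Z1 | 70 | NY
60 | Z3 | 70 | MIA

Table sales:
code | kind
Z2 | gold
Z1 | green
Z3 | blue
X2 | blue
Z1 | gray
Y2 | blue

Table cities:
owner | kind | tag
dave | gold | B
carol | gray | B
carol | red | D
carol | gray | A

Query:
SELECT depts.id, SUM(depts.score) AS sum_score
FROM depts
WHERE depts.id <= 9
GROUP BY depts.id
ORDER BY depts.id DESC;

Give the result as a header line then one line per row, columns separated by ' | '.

== RESULT ==
depts.id | sum_score
9 | 70
1 | 3

Derivation:
After WHERE (2 rows):
depts.id | depts.code | depts.score | depts.city
1 | X2 | 3 | LA
9 | Z1 | 70 | NY
After GROUP BY (2 rows):
depts.id | sum_score
1 | 3
9 | 70
After ORDER BY (2 rows):
depts.id | sum_score
9 | 70
1 | 3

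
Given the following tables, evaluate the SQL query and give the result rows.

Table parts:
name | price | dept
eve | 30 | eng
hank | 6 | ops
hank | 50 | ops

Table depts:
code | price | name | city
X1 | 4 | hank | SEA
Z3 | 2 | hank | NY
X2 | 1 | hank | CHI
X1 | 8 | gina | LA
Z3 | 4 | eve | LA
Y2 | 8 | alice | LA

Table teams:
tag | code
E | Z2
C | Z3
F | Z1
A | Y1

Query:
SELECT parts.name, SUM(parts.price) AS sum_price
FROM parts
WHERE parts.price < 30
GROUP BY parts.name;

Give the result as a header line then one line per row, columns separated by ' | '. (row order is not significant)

== RESULT ==
parts.name | sum_price
hank | 6

Derivation:
After WHERE (1 rows):
parts.name | parts.price | parts.dept
hank | 6 | ops
After GROUP BY (1 rows):
parts.name | sum_price
hank | 6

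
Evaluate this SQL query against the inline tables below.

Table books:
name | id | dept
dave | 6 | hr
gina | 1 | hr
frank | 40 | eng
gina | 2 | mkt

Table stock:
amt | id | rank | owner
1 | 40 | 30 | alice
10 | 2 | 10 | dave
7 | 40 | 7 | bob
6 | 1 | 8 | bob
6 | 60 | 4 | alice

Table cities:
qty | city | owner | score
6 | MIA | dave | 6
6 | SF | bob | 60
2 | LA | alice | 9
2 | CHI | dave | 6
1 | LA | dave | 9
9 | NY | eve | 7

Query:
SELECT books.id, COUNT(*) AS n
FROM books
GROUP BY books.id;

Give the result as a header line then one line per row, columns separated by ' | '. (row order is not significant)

== RESULT ==
books.id | n
6 | 1
1 | 1
40 | 1
2 | 1

Derivation:
After GROUP BY (4 rows):
books.id | n
6 | 1
1 | 1
40 | 1
2 | 1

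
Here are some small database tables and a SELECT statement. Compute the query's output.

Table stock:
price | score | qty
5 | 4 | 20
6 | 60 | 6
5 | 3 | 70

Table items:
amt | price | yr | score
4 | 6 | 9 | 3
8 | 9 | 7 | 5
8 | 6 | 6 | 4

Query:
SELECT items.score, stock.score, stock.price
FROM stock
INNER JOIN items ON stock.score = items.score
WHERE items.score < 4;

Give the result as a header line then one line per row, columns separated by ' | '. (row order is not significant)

After JOIN items (2 rows):
stock.price | stock.score | stock.qty | items.amt | items.price | items.yr | items.score
5 | 4 | 20 | 8 | 6 | 6 | 4
5 | 3 | 70 | 4 | 6 | 9 | 3
After WHERE (1 rows):
stock.price | stock.score | stock.qty | items.amt | items.price | items.yr | items.score
5 | 3 | 70 | 4 | 6 | 9 | 3
After SELECT (1 rows):
items.score | stock.score | stock.price
3 | 3 | 5

== RESULT ==
items.score | stock.score | stock.price
3 | 3 | 5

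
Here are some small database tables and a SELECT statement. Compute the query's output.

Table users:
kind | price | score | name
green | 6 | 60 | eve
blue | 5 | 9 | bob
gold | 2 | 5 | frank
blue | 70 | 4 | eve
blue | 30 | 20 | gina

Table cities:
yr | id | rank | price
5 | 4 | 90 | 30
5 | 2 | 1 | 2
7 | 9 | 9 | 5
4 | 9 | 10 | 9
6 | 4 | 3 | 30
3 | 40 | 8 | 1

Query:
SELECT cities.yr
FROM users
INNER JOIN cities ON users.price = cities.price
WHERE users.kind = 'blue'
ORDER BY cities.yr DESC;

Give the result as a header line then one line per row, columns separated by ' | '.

== RESULT ==
cities.yr
7
6
5

Derivation:
After JOIN cities (4 rows):
users.kind | users.price | users.score | users.name | cities.yr | cities.id | cities.rank | cities.price
blue | 5 | 9 | bob | 7 | 9 | 9 | 5
gold | 2 | 5 | frank | 5 | 2 | 1 | 2
blue | 30 | 20 | gina | 5 | 4 | 90 | 30
blue | 30 | 20 | gina | 6 | 4 | 3 | 30
After WHERE (3 rows):
users.kind | users.price | users.score | users.name | cities.yr | cities.id | cities.rank | cities.price
blue | 5 | 9 | bob | 7 | 9 | 9 | 5
blue | 30 | 20 | gina | 5 | 4 | 90 | 30
blue | 30 | 20 | gina | 6 | 4 | 3 | 30
After SELECT (3 rows):
cities.yr
7
5
6
After ORDER BY (3 rows):
cities.yr
7
6
5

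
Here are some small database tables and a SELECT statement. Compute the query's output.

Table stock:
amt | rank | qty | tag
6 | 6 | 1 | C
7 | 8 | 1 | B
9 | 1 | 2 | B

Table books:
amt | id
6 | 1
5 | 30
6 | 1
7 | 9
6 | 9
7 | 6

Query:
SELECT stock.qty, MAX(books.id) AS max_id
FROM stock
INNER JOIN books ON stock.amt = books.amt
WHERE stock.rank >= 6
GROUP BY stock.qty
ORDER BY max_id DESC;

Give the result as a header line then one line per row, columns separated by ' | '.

After JOIN books (5 rows):
stock.amt | stock.rank | stock.qty | stock.tag | books.amt | books.id
6 | 6 | 1 | C | 6 | 1
6 | 6 | 1 | C | 6 | 1
6 | 6 | 1 | C | 6 | 9
7 | 8 | 1 | B | 7 | 9
7 | 8 | 1 | B | 7 | 6
After WHERE (5 rows):
stock.amt | stock.rank | stock.qty | stock.tag | books.amt | books.id
6 | 6 | 1 | C | 6 | 1
6 | 6 | 1 | C | 6 | 1
6 | 6 | 1 | C | 6 | 9
7 | 8 | 1 | B | 7 | 9
7 | 8 | 1 | B | 7 | 6
After GROUP BY (1 rows):
stock.qty | max_id
1 | 9
After ORDER BY (1 rows):
stock.qty | max_id
1 | 9

== RESULT ==
stock.qty | max_id
1 | 9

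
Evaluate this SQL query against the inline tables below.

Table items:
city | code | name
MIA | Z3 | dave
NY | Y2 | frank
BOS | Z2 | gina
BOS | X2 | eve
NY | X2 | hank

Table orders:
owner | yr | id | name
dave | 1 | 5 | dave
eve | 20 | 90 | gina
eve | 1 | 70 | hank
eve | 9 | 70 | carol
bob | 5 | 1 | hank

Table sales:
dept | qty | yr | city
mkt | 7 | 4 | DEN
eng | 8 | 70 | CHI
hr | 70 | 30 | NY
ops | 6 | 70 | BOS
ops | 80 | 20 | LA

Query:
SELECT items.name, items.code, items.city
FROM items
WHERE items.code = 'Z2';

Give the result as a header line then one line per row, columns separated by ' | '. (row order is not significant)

After WHERE (1 rows):
items.city | items.code | items.name
BOS | Z2 | gina
After SELECT (1 rows):
items.name | items.code | items.city
gina | Z2 | BOS

== RESULT ==
items.name | items.code | items.city
gina | Z2 | BOS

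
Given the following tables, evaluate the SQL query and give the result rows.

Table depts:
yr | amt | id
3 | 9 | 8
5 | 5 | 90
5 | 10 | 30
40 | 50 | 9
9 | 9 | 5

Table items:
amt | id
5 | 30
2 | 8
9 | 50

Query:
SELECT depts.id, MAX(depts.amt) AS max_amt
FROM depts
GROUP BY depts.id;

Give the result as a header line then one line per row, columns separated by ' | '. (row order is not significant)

After GROUP BY (5 rows):
depts.id | max_amt
8 | 9
90 | 5
30 | 10
9 | 50
5 | 9

== RESULT ==
depts.id | max_amt
8 | 9
90 | 5
30 | 10
9 | 50
5 | 9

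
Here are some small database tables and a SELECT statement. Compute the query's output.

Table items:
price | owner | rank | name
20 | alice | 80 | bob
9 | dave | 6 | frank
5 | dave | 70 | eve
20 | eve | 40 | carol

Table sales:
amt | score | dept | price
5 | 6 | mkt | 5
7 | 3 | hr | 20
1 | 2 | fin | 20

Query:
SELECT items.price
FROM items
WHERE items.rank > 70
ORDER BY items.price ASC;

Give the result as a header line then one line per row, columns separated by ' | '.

After WHERE (1 rows):
items.price | items.owner | items.rank | items.name
20 | alice | 80 | bob
After SELECT (1 rows):
items.price
20
After ORDER BY (1 rows):
items.price
20

== RESULT ==
items.price
20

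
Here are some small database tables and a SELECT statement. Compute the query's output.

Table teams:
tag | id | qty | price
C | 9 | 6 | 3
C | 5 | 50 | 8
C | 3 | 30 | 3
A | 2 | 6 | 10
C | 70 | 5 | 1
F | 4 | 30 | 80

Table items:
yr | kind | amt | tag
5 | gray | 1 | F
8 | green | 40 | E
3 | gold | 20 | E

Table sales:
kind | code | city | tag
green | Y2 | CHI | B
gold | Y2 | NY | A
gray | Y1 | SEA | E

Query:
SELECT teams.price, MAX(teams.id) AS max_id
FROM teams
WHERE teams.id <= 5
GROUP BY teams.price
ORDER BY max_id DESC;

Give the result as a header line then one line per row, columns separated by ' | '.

After WHERE (4 rows):
teams.tag | teams.id | teams.qty | teams.price
C | 5 | 50 | 8
C | 3 | 30 | 3
A | 2 | 6 | 10
F | 4 | 30 | 80
After GROUP BY (4 rows):
teams.price | max_id
8 | 5
3 | 3
10 | 2
80 | 4
After ORDER BY (4 rows):
teams.price | max_id
8 | 5
80 | 4
3 | 3
10 | 2

== RESULT ==
teams.price | max_id
8 | 5
80 | 4
3 | 3
10 | 2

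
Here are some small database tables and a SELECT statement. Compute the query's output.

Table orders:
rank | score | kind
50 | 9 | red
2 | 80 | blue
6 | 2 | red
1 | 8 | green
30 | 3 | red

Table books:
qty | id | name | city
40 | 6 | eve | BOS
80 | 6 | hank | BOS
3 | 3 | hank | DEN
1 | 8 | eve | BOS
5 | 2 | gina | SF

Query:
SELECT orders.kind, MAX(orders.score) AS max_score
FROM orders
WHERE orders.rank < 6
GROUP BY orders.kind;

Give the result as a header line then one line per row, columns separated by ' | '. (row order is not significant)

After WHERE (2 rows):
orders.rank | orders.score | orders.kind
2 | 80 | blue
1 | 8 | green
After GROUP BY (2 rows):
orders.kind | max_score
blue | 80
green | 8

== RESULT ==
orders.kind | max_score
blue | 80
green | 8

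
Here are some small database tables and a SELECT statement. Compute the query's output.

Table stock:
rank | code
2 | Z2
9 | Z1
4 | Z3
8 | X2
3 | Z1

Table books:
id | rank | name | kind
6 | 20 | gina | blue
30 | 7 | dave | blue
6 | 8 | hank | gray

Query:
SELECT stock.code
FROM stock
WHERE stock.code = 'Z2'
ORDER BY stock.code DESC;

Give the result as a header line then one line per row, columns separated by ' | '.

After WHERE (1 rows):
stock.rank | stock.code
2 | Z2
After SELECT (1 rows):
stock.code
Z2
After ORDER BY (1 rows):
stock.code
Z2

== RESULT ==
stock.code
Z2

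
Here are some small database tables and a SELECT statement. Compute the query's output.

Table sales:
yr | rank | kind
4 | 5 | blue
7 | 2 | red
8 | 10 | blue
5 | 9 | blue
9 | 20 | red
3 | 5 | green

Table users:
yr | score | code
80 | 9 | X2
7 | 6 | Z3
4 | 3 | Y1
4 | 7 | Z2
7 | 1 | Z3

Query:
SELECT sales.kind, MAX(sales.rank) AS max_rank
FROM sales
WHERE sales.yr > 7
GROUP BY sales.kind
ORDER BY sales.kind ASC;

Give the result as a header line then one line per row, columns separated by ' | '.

After WHERE (2 rows):
sales.yr | sales.rank | sales.kind
8 | 10 | blue
9 | 20 | red
After GROUP BY (2 rows):
sales.kind | max_rank
blue | 10
red | 20
After ORDER BY (2 rows):
sales.kind | max_rank
blue | 10
red | 20

== RESULT ==
sales.kind | max_rank
blue | 10
red | 20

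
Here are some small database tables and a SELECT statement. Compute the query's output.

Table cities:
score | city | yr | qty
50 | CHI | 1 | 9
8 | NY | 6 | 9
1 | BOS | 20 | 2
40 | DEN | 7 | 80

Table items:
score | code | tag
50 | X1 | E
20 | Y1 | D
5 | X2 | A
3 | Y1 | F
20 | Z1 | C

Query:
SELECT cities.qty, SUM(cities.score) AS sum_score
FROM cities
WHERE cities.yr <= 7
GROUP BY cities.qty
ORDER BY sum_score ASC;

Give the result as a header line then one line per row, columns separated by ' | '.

== RESULT ==
cities.qty | sum_score
80 | 40
9 | 58

Derivation:
After WHERE (3 rows):
cities.score | cities.city | cities.yr | cities.qty
50 | CHI | 1 | 9
8 | NY | 6 | 9
40 | DEN | 7 | 80
After GROUP BY (2 rows):
cities.qty | sum_score
9 | 58
80 | 40
After ORDER BY (2 rows):
cities.qty | sum_score
80 | 40
9 | 58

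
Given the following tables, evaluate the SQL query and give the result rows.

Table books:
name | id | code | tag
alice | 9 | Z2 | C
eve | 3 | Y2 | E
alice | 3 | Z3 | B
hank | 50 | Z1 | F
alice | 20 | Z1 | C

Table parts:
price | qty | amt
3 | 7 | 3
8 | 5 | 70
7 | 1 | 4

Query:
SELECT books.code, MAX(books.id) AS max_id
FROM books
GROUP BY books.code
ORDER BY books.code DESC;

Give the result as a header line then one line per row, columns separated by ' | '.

== RESULT ==
books.code | max_id
Z3 | 3
Z2 | 9
Z1 | 50
Y2 | 3

Derivation:
After GROUP BY (4 rows):
books.code | max_id
Z2 | 9
Y2 | 3
Z3 | 3
Z1 | 50
After ORDER BY (4 rows):
books.code | max_id
Z3 | 3
Z2 | 9
Z1 | 50
Y2 | 3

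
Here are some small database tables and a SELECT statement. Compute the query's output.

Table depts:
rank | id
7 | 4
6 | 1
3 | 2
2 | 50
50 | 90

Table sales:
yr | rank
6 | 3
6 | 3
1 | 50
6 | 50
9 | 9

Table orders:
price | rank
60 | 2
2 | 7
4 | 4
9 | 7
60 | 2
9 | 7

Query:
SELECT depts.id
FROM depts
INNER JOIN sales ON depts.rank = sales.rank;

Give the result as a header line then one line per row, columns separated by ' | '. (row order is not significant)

== RESULT ==
depts.id
2
2
90
90

Derivation:
After JOIN sales (4 rows):
depts.rank | depts.id | sales.yr | sales.rank
3 | 2 | 6 | 3
3 | 2 | 6 | 3
50 | 90 | 1 | 50
50 | 90 | 6 | 50
After SELECT (4 rows):
depts.id
2
2
90
90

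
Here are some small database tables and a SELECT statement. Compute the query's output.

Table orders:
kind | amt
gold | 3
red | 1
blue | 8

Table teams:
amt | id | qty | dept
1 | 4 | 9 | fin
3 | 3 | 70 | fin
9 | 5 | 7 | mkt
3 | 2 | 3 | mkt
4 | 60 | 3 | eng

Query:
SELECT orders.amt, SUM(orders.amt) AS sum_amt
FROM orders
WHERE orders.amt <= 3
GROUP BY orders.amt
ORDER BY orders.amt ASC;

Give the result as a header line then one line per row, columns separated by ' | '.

After WHERE (2 rows):
orders.kind | orders.amt
gold | 3
red | 1
After GROUP BY (2 rows):
orders.amt | sum_amt
3 | 3
1 | 1
After ORDER BY (2 rows):
orders.amt | sum_amt
1 | 1
3 | 3

== RESULT ==
orders.amt | sum_amt
1 | 1
3 | 3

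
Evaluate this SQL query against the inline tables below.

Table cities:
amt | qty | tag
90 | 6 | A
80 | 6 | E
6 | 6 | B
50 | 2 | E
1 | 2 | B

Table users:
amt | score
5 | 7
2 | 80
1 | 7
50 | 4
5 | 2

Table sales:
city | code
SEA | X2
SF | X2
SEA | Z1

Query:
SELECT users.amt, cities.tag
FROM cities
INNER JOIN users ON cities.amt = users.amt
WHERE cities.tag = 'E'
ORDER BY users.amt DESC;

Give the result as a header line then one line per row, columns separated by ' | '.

After JOIN users (2 rows):
cities.amt | cities.qty | cities.tag | users.amt | users.score
50 | 2 | E | 50 | 4
1 | 2 | B | 1 | 7
After WHERE (1 rows):
cities.amt | cities.qty | cities.tag | users.amt | users.score
50 | 2 | E | 50 | 4
After SELECT (1 rows):
users.amt | cities.tag
50 | E
After ORDER BY (1 rows):
users.amt | cities.tag
50 | E

== RESULT ==
users.amt | cities.tag
50 | E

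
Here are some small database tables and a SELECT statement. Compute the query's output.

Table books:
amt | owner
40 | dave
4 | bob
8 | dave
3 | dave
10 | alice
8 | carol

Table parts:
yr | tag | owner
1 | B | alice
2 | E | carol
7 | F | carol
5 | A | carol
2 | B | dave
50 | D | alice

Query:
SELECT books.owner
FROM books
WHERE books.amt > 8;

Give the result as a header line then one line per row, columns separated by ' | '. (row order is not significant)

After WHERE (2 rows):
books.amt | books.owner
40 | dave
10 | alice
After SELECT (2 rows):
books.owner
dave
alice

== RESULT ==
books.owner
dave
alice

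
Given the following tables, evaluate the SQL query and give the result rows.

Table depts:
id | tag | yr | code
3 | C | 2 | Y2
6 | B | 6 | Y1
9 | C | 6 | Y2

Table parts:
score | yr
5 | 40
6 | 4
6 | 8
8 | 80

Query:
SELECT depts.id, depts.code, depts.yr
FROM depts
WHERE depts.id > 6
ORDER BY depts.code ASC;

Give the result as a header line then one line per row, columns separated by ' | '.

== RESULT ==
depts.id | depts.code | depts.yr
9 | Y2 | 6

Derivation:
After WHERE (1 rows):
depts.id | depts.tag | depts.yr | depts.code
9 | C | 6 | Y2
After SELECT (1 rows):
depts.id | depts.code | depts.yr
9 | Y2 | 6
After ORDER BY (1 rows):
depts.id | depts.code | depts.yr
9 | Y2 | 6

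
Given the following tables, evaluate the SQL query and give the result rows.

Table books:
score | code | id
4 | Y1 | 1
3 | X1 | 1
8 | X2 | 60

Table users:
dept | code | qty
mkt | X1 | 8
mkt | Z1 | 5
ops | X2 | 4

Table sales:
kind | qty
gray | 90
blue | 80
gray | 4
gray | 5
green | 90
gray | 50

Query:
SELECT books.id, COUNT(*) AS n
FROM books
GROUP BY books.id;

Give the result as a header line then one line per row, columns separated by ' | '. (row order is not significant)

After GROUP BY (2 rows):
books.id | n
1 | 2
60 | 1

== RESULT ==
books.id | n
1 | 2
60 | 1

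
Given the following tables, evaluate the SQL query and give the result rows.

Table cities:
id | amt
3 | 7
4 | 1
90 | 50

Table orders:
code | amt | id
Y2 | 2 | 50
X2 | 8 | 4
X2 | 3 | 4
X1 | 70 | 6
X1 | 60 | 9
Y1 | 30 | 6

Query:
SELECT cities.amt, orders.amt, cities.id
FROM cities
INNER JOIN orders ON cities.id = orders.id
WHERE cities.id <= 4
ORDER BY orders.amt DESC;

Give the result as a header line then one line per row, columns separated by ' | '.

After JOIN orders (2 rows):
cities.id | cities.amt | orders.code | orders.amt | orders.id
4 | 1 | X2 | 8 | 4
4 | 1 | X2 | 3 | 4
After WHERE (2 rows):
cities.id | cities.amt | orders.code | orders.amt | orders.id
4 | 1 | X2 | 8 | 4
4 | 1 | X2 | 3 | 4
After SELECT (2 rows):
cities.amt | orders.amt | cities.id
1 | 8 | 4
1 | 3 | 4
After ORDER BY (2 rows):
cities.amt | orders.amt | cities.id
1 | 8 | 4
1 | 3 | 4

== RESULT ==
cities.amt | orders.amt | cities.id
1 | 8 | 4
1 | 3 | 4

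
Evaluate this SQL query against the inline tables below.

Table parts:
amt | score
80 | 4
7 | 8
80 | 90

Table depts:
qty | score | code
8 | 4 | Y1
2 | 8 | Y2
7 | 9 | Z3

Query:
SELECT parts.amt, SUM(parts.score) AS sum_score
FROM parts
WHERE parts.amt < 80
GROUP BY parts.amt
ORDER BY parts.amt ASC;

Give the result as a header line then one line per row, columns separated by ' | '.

== RESULT ==
parts.amt | sum_score
7 | 8

Derivation:
After WHERE (1 rows):
parts.amt | parts.score
7 | 8
After GROUP BY (1 rows):
parts.amt | sum_score
7 | 8
After ORDER BY (1 rows):
parts.amt | sum_score
7 | 8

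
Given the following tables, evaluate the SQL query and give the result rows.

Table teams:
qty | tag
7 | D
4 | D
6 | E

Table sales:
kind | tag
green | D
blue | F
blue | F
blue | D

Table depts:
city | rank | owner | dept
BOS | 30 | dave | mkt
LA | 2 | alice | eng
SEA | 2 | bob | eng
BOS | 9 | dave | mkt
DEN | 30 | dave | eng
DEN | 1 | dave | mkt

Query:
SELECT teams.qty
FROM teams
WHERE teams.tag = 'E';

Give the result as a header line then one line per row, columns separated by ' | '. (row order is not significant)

After WHERE (1 rows):
teams.qty | teams.tag
6 | E
After SELECT (1 rows):
teams.qty
6

== RESULT ==
teams.qty
6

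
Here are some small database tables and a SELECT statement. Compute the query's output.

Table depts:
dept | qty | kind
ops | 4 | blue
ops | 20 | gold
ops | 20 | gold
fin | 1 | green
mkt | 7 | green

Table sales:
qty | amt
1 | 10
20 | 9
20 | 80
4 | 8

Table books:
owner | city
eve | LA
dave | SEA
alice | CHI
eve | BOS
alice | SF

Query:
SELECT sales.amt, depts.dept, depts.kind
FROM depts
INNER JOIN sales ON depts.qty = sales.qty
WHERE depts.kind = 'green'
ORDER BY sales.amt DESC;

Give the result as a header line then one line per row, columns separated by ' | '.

After JOIN sales (6 rows):
depts.dept | depts.qty | depts.kind | sales.qty | sales.amt
ops | 4 | blue | 4 | 8
ops | 20 | gold | 20 | 9
ops | 20 | gold | 20 | 80
ops | 20 | gold | 20 | 9
ops | 20 | gold | 20 | 80
fin | 1 | green | 1 | 10
After WHERE (1 rows):
depts.dept | depts.qty | depts.kind | sales.qty | sales.amt
fin | 1 | green | 1 | 10
After SELECT (1 rows):
sales.amt | depts.dept | depts.kind
10 | fin | green
After ORDER BY (1 rows):
sales.amt | depts.dept | depts.kind
10 | fin | green

== RESULT ==
sales.amt | depts.dept | depts.kind
10 | fin | green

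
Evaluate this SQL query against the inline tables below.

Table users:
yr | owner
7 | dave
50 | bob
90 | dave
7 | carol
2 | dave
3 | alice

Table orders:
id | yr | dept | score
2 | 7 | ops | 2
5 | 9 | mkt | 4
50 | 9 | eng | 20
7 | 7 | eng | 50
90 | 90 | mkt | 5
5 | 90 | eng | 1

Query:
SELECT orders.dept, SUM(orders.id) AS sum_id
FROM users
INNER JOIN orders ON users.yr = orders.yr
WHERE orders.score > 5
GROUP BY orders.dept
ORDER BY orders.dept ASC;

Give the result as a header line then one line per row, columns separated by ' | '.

After JOIN orders (6 rows):
users.yr | users.owner | orders.id | orders.yr | orders.dept | orders.score
7 | dave | 2 | 7 | ops | 2
7 | dave | 7 | 7 | eng | 50
90 | dave | 90 | 90 | mkt | 5
90 | dave | 5 | 90 | eng | 1
7 | carol | 2 | 7 | ops | 2
7 | carol | 7 | 7 | eng | 50
After WHERE (2 rows):
users.yr | users.owner | orders.id | orders.yr | orders.dept | orders.score
7 | dave | 7 | 7 | eng | 50
7 | carol | 7 | 7 | eng | 50
After GROUP BY (1 rows):
orders.dept | sum_id
eng | 14
After ORDER BY (1 rows):
orders.dept | sum_id
eng | 14

== RESULT ==
orders.dept | sum_id
eng | 14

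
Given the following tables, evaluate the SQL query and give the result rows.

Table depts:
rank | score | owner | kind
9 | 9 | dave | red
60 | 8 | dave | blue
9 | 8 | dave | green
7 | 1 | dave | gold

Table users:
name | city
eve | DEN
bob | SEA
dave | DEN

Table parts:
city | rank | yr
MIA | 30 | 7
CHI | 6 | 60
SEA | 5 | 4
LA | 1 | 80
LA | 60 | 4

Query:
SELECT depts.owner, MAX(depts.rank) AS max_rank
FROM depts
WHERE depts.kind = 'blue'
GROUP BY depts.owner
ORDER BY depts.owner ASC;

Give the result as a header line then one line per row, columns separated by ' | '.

After WHERE (1 rows):
depts.rank | depts.score | depts.owner | depts.kind
60 | 8 | dave | blue
After GROUP BY (1 rows):
depts.owner | max_rank
dave | 60
After ORDER BY (1 rows):
depts.owner | max_rank
dave | 60

== RESULT ==
depts.owner | max_rank
dave | 60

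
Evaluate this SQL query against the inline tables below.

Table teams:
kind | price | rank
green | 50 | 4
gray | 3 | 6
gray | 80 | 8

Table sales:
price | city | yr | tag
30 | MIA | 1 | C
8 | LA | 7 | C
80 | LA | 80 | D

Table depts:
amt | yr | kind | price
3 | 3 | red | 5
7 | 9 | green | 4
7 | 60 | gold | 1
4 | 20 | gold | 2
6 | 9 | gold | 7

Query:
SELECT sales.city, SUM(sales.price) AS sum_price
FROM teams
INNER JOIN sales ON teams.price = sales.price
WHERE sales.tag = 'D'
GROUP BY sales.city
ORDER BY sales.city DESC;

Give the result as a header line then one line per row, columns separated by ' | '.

== RESULT ==
sales.city | sum_price
LA | 80

Derivation:
After JOIN sales (1 rows):
teams.kind | teams.price | teams.rank | sales.price | sales.city | sales.yr | sales.tag
gray | 80 | 8 | 80 | LA | 80 | D
After WHERE (1 rows):
teams.kind | teams.price | teams.rank | sales.price | sales.city | sales.yr | sales.tag
gray | 80 | 8 | 80 | LA | 80 | D
After GROUP BY (1 rows):
sales.city | sum_price
LA | 80
After ORDER BY (1 rows):
sales.city | sum_price
LA | 80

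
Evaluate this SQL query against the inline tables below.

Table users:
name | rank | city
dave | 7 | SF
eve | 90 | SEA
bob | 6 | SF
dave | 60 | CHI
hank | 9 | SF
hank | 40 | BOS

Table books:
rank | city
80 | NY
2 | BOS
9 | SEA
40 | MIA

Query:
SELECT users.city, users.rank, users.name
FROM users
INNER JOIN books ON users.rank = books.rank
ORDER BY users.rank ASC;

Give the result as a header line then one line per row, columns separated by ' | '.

After JOIN books (2 rows):
users.name | users.rank | users.city | books.rank | books.city
hank | 9 | SF | 9 | SEA
hank | 40 | BOS | 40 | MIA
After SELECT (2 rows):
users.city | users.rank | users.name
SF | 9 | hank
BOS | 40 | hank
After ORDER BY (2 rows):
users.city | users.rank | users.name
SF | 9 | hank
BOS | 40 | hank

== RESULT ==
users.city | users.rank | users.name
SF | 9 | hank
BOS | 40 | hank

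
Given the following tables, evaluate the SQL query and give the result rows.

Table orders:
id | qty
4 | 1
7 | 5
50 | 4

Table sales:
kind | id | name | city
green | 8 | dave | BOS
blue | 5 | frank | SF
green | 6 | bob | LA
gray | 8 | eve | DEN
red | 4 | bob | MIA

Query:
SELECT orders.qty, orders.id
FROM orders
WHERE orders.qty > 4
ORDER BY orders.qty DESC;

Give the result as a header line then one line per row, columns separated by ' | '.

After WHERE (1 rows):
orders.id | orders.qty
7 | 5
After SELECT (1 rows):
orders.qty | orders.id
5 | 7
After ORDER BY (1 rows):
orders.qty | orders.id
5 | 7

== RESULT ==
orders.qty | orders.id
5 | 7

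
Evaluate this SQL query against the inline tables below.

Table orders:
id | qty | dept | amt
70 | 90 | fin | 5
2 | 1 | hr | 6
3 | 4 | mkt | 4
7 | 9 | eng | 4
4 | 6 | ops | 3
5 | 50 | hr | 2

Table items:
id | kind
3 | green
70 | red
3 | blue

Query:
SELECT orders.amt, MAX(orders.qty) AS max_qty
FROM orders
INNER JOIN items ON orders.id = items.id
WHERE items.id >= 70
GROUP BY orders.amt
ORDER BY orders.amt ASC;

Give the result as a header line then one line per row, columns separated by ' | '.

After JOIN items (3 rows):
orders.id | orders.qty | orders.dept | orders.amt | items.id | items.kind
70 | 90 | fin | 5 | 70 | red
3 | 4 | mkt | 4 | 3 | green
3 | 4 | mkt | 4 | 3 | blue
After WHERE (1 rows):
orders.id | orders.qty | orders.dept | orders.amt | items.id | items.kind
70 | 90 | fin | 5 | 70 | red
After GROUP BY (1 rows):
orders.amt | max_qty
5 | 90
After ORDER BY (1 rows):
orders.amt | max_qty
5 | 90

== RESULT ==
orders.amt | max_qty
5 | 90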